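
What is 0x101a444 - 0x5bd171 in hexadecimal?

0xa5d2d3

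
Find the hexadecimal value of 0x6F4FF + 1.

The trailing 2 digits are F (max in base 16), so adding 1 cascades: they roll to 0 and the next digit up increments.

0x6F500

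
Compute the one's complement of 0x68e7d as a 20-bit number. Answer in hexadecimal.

Each hex digit d becomes f−d:
  6→9, 8→7, e→1, 7→8, d→2

0x97182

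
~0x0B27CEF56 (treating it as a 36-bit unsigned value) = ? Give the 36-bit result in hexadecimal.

0xF4D8310A9

Each hex digit d becomes F−d:
  0→F, B→4, 2→D, 7→8, C→3, E→1, F→0, 5→A, 6→9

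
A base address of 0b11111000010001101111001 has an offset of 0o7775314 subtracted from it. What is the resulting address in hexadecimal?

0b11111000010001101111001 = 0x7C2379 in hexadecimal.
0o7775314 = 0x1FFACC in hexadecimal.
Subtract column by column in base 16:
  9-C → D (borrow)
  7-C-1 → A (borrow)
  3-A-1 → 8 (borrow)
  2-F-1 → 2 (borrow)
  C-F-1 → C (borrow)
  7-1-1 → 5

0x5C28AD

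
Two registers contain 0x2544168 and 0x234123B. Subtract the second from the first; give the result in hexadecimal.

0x202F2D

Subtract column by column in base 16:
  8-B → D (borrow)
  6-3-1 → 2
  1-2 → F (borrow)
  4-1-1 → 2
  4-4 → 0
  5-3 → 2
  2-2 → 0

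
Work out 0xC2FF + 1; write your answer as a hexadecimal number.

0xC300

The trailing 2 digits are F (max in base 16), so adding 1 cascades: they roll to 0 and the next digit up increments.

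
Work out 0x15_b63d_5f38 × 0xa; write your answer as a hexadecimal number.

0xd91e65b830

Multiply each base-16 digit by 10, carrying:
  8×10 = 80 → write 0 carry 5
  3×10+5 = 35 → write 3 carry 2
  f×10+2 = 152 → write 8 carry 9
  5×10+9 = 59 → write b carry 3
  d×10+3 = 133 → write 5 carry 8
  3×10+8 = 38 → write 6 carry 2
  6×10+2 = 62 → write e carry 3
  b×10+3 = 113 → write 1 carry 7
  5×10+7 = 57 → write 9 carry 3
  1×10+3 = 13 → write d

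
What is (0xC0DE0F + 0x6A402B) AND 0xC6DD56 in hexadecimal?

0x21C12

Add column by column in base 16, right to left:
  F+B = A carry 1
  0+2+1 = 3
  E+0 = E
  D+4 = 1 carry 1
  0+A+1 = B
  C+6 = 2 carry 1
  final carry 1
Sum = 0x12B1E3A; now AND with 0xC6DD56:
  1&0=0, 2&C=0, B&6=2, 1&D=1, E&D=C, 3&5=1, A&6=2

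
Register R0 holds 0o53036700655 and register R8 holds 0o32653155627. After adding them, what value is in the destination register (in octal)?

0o105712056504

Add column by column in base 8, right to left:
  5+7 = 4 carry 1
  5+2+1 = 0 carry 1
  6+6+1 = 5 carry 1
  0+5+1 = 6
  0+5 = 5
  7+1 = 0 carry 1
  6+3+1 = 2 carry 1
  3+5+1 = 1 carry 1
  0+6+1 = 7
  3+2 = 5
  5+3 = 0 carry 1
  final carry 1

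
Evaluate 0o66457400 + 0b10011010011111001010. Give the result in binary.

0b111001000000011011001010

0o66457400 = 0b110110100101111100000000 in binary.
Add column by column in base 2, right to left:
  0+0 = 0
  0+1 = 1
  0+0 = 0
  0+1 = 1
  0+0 = 0
  0+0 = 0
  0+1 = 1
  0+1 = 1
  1+1 = 0 carry 1
  1+1+1 = 1 carry 1
  1+1+1 = 1 carry 1
  1+0+1 = 0 carry 1
  1+0+1 = 0 carry 1
  0+1+1 = 0 carry 1
  1+0+1 = 0 carry 1
  0+1+1 = 0 carry 1
  0+1+1 = 0 carry 1
  1+0+1 = 0 carry 1
  0+0+1 = 1
  1+1 = 0 carry 1
  1+0+1 = 0 carry 1
  0+0+1 = 1
  1+0 = 1
  1+0 = 1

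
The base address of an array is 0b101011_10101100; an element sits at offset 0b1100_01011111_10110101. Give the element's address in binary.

0b11001000101101100001

Add column by column in base 2, right to left:
  0+1 = 1
  0+0 = 0
  1+1 = 0 carry 1
  1+0+1 = 0 carry 1
  0+1+1 = 0 carry 1
  1+1+1 = 1 carry 1
  0+0+1 = 1
  1+1 = 0 carry 1
  1+1+1 = 1 carry 1
  1+1+1 = 1 carry 1
  0+1+1 = 0 carry 1
  1+1+1 = 1 carry 1
  0+1+1 = 0 carry 1
  1+0+1 = 0 carry 1
  0+1+1 = 0 carry 1
  0+0+1 = 1
  0+0 = 0
  0+0 = 0
  0+1 = 1
  0+1 = 1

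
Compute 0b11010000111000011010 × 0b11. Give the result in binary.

0b1001110010101001001110

Multiply each base-2 digit by 3, carrying:
  0×3 = 0 → write 0
  1×3 = 3 → write 1 carry 1
  0×3+1 = 1 → write 1
  1×3 = 3 → write 1 carry 1
  1×3+1 = 4 → write 0 carry 2
  0×3+2 = 2 → write 0 carry 1
  0×3+1 = 1 → write 1
  0×3 = 0 → write 0
  0×3 = 0 → write 0
  1×3 = 3 → write 1 carry 1
  1×3+1 = 4 → write 0 carry 2
  1×3+2 = 5 → write 1 carry 2
  0×3+2 = 2 → write 0 carry 1
  0×3+1 = 1 → write 1
  0×3 = 0 → write 0
  0×3 = 0 → write 0
  1×3 = 3 → write 1 carry 1
  0×3+1 = 1 → write 1
  1×3 = 3 → write 1 carry 1
  1×3+1 = 4 → write 0 carry 2
  remaining carry: 10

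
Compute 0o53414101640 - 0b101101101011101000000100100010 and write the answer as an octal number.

0o45640401176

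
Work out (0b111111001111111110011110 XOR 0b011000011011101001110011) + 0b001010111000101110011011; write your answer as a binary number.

First 0b111111001111111110011110 XOR 0b011000011011101001110011 = 0b100111010100010111101101.
Add column by column in base 2, right to left:
  1+1 = 0 carry 1
  0+1+1 = 0 carry 1
  1+0+1 = 0 carry 1
  1+1+1 = 1 carry 1
  0+1+1 = 0 carry 1
  1+0+1 = 0 carry 1
  1+0+1 = 0 carry 1
  1+1+1 = 1 carry 1
  1+1+1 = 1 carry 1
  0+1+1 = 0 carry 1
  1+0+1 = 0 carry 1
  0+1+1 = 0 carry 1
  0+0+1 = 1
  0+0 = 0
  1+0 = 1
  0+1 = 1
  1+1 = 0 carry 1
  0+1+1 = 0 carry 1
  1+0+1 = 0 carry 1
  1+1+1 = 1 carry 1
  1+0+1 = 0 carry 1
  0+1+1 = 0 carry 1
  0+0+1 = 1
  1+0 = 1

0b110010001101000110001000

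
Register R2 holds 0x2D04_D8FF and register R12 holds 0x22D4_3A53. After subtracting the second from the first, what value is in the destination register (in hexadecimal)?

0xA309EAC

Subtract column by column in base 16:
  F-3 → C
  F-5 → A
  8-A → E (borrow)
  D-3-1 → 9
  4-4 → 0
  0-D → 3 (borrow)
  D-2-1 → A
  2-2 → 0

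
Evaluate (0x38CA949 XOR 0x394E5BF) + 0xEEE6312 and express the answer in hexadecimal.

0xF06B008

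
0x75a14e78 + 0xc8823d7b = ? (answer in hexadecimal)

Add column by column in base 16, right to left:
  8+b = 3 carry 1
  7+7+1 = f
  e+d = b carry 1
  4+3+1 = 8
  1+2 = 3
  a+8 = 2 carry 1
  5+8+1 = e
  7+c = 3 carry 1
  final carry 1

0x13e238bf3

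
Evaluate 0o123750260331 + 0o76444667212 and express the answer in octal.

0o222415147543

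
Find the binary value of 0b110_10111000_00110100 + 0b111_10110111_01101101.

0b11100110111110100001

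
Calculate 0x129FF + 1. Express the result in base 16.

0x12A00

The trailing 2 digits are F (max in base 16), so adding 1 cascades: they roll to 0 and the next digit up increments.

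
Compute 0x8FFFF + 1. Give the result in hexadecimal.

The trailing 4 digits are F (max in base 16), so adding 1 cascades: they roll to 0 and the next digit up increments.

0x90000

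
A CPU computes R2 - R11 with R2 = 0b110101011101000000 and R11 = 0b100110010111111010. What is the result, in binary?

0b1111000101000110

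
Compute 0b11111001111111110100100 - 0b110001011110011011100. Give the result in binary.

0b11001000100001011001000

Subtract column by column in base 2:
  0-0 → 0
  0-0 → 0
  1-1 → 0
  0-1 → 1 (borrow)
  0-1-1 → 0 (borrow)
  1-0-1 → 0
  0-1 → 1 (borrow)
  1-1-1 → 1 (borrow)
  1-0-1 → 0
  1-0 → 1
  1-1 → 0
  1-1 → 0
  1-1 → 0
  1-1 → 0
  1-0 → 1
  1-1 → 0
  0-0 → 0
  0-0 → 0
  1-0 → 1
  1-1 → 0
  1-1 → 0
  1-0 → 1
  1-0 → 1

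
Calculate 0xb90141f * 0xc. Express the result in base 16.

0x8ac0f174

Multiply each base-16 digit by 12, carrying:
  f×12 = 180 → write 4 carry 11
  1×12+11 = 23 → write 7 carry 1
  4×12+1 = 49 → write 1 carry 3
  1×12+3 = 15 → write f
  0×12 = 0 → write 0
  9×12 = 108 → write c carry 6
  b×12+6 = 138 → write a carry 8
  remaining carry: 8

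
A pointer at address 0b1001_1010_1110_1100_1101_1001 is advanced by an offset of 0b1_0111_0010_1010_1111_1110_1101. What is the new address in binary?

Add column by column in base 2, right to left:
  1+1 = 0 carry 1
  0+0+1 = 1
  0+1 = 1
  1+1 = 0 carry 1
  1+0+1 = 0 carry 1
  0+1+1 = 0 carry 1
  1+1+1 = 1 carry 1
  1+1+1 = 1 carry 1
  0+1+1 = 0 carry 1
  0+1+1 = 0 carry 1
  1+1+1 = 1 carry 1
  1+1+1 = 1 carry 1
  0+0+1 = 1
  1+1 = 0 carry 1
  1+0+1 = 0 carry 1
  1+1+1 = 1 carry 1
  0+0+1 = 1
  1+1 = 0 carry 1
  0+0+1 = 1
  1+0 = 1
  1+1 = 0 carry 1
  0+1+1 = 0 carry 1
  0+1+1 = 0 carry 1
  1+0+1 = 0 carry 1
  0+1+1 = 0 carry 1
  final carry 1

0b10000011011001110011000110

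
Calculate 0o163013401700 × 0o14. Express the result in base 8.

Multiply each base-8 digit by 12, carrying:
  0×12 = 0 → write 0
  0×12 = 0 → write 0
  7×12 = 84 → write 4 carry 10
  1×12+10 = 22 → write 6 carry 2
  0×12+2 = 2 → write 2
  4×12 = 48 → write 0 carry 6
  3×12+6 = 42 → write 2 carry 5
  1×12+5 = 17 → write 1 carry 2
  0×12+2 = 2 → write 2
  3×12 = 36 → write 4 carry 4
  6×12+4 = 76 → write 4 carry 9
  1×12+9 = 21 → write 5 carry 2
  remaining carry: 2

0o2544212026400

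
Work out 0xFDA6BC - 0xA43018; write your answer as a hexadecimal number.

Subtract column by column in base 16:
  C-8 → 4
  B-1 → A
  6-0 → 6
  A-3 → 7
  D-4 → 9
  F-A → 5

0x5976A4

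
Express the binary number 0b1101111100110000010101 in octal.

Group the bits in threes: 001 101 111 100 110 000 010 101 → 15746025.

0o15746025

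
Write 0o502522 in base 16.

0x28552

Each octal digit is 3 bits: 5=101 0=000 2=010 5=101 2=010 2=010.
Group the bits into nibbles: 0010 1000 0101 0101 0010 → 28552.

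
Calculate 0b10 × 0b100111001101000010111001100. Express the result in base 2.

Multiply each base-2 digit by 2, carrying:
  0×2 = 0 → write 0
  0×2 = 0 → write 0
  1×2 = 2 → write 0 carry 1
  1×2+1 = 3 → write 1 carry 1
  0×2+1 = 1 → write 1
  0×2 = 0 → write 0
  1×2 = 2 → write 0 carry 1
  1×2+1 = 3 → write 1 carry 1
  1×2+1 = 3 → write 1 carry 1
  0×2+1 = 1 → write 1
  1×2 = 2 → write 0 carry 1
  0×2+1 = 1 → write 1
  0×2 = 0 → write 0
  0×2 = 0 → write 0
  0×2 = 0 → write 0
  1×2 = 2 → write 0 carry 1
  0×2+1 = 1 → write 1
  1×2 = 2 → write 0 carry 1
  1×2+1 = 3 → write 1 carry 1
  0×2+1 = 1 → write 1
  0×2 = 0 → write 0
  1×2 = 2 → write 0 carry 1
  1×2+1 = 3 → write 1 carry 1
  1×2+1 = 3 → write 1 carry 1
  0×2+1 = 1 → write 1
  0×2 = 0 → write 0
  1×2 = 2 → write 0 carry 1
  remaining carry: 1

0b1001110011010000101110011000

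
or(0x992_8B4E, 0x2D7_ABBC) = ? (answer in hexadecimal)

0xBD7ABFE

OR each hex digit independently (no carries):
  9|2=B, 9|D=D, 2|7=7, 8|A=A, B|B=B, 4|B=F, E|C=E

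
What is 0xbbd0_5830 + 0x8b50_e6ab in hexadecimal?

0x147213edb

Add column by column in base 16, right to left:
  0+b = b
  3+a = d
  8+6 = e
  5+e = 3 carry 1
  0+0+1 = 1
  d+5 = 2 carry 1
  b+b+1 = 7 carry 1
  b+8+1 = 4 carry 1
  final carry 1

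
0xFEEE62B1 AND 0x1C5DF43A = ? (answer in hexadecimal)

AND each hex digit independently (no carries):
  F&1=1, E&C=C, E&5=4, E&D=C, 6&F=6, 2&4=0, B&3=3, 1&A=0

0x1C4C6030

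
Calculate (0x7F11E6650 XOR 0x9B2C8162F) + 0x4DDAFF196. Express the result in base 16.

0x1321866215

First 0x7F11E6650 XOR 0x9B2C8162F = 0xE43D6707F.
Add column by column in base 16, right to left:
  F+6 = 5 carry 1
  7+9+1 = 1 carry 1
  0+1+1 = 2
  7+F = 6 carry 1
  6+F+1 = 6 carry 1
  D+A+1 = 8 carry 1
  3+D+1 = 1 carry 1
  4+D+1 = 2 carry 1
  E+4+1 = 3 carry 1
  final carry 1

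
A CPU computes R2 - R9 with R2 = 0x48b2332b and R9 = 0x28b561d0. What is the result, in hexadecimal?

0x1ffcd15b

Subtract column by column in base 16:
  b-0 → b
  2-d → 5 (borrow)
  3-1-1 → 1
  3-6 → d (borrow)
  2-5-1 → c (borrow)
  b-b-1 → f (borrow)
  8-8-1 → f (borrow)
  4-2-1 → 1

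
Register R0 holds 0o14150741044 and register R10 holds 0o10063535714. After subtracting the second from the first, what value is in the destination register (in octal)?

Subtract column by column in base 8:
  4-4 → 0
  4-1 → 3
  0-7 → 1 (borrow)
  1-5-1 → 3 (borrow)
  4-3-1 → 0
  7-5 → 2
  0-3 → 5 (borrow)
  5-6-1 → 6 (borrow)
  1-0-1 → 0
  4-0 → 4
  1-1 → 0

0o4065203130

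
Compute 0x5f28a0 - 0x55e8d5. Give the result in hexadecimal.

0x93fcb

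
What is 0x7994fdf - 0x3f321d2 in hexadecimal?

Subtract column by column in base 16:
  f-2 → d
  d-d → 0
  f-1 → e
  4-2 → 2
  9-3 → 6
  9-f → a (borrow)
  7-3-1 → 3

0x3a62e0d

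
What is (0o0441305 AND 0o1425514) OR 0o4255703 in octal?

0o0441305 AND 0o1425514 = 0o0401104.
Then OR with 0o4255703.

0o4655707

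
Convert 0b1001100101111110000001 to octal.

0o11457601

Group the bits in threes: 001 001 100 101 111 110 000 001 → 11457601.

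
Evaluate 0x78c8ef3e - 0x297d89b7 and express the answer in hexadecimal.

0x4f4b6587

Subtract column by column in base 16:
  e-7 → 7
  3-b → 8 (borrow)
  f-9-1 → 5
  e-8 → 6
  8-d → b (borrow)
  c-7-1 → 4
  8-9 → f (borrow)
  7-2-1 → 4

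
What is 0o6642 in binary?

0b110110100010

Each octal digit is 3 bits: 6=110 6=110 4=100 2=010.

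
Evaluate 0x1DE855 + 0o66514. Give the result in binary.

0x1DE855 = 0b111011110100001010101 in binary.
0o66514 = 0b110110101001100 in binary.
Add column by column in base 2, right to left:
  1+0 = 1
  0+0 = 0
  1+1 = 0 carry 1
  0+1+1 = 0 carry 1
  1+0+1 = 0 carry 1
  0+0+1 = 1
  1+1 = 0 carry 1
  0+0+1 = 1
  0+1 = 1
  0+0 = 0
  0+1 = 1
  1+1 = 0 carry 1
  0+0+1 = 1
  1+1 = 0 carry 1
  1+1+1 = 1 carry 1
  1+0+1 = 0 carry 1
  1+0+1 = 0 carry 1
  0+0+1 = 1
  1+0 = 1
  1+0 = 1
  1+0 = 1

0b111100101010110100001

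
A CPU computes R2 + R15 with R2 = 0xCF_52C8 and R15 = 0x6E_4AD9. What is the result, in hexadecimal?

0x13D9DA1

Add column by column in base 16, right to left:
  8+9 = 1 carry 1
  C+D+1 = A carry 1
  2+A+1 = D
  5+4 = 9
  F+E = D carry 1
  C+6+1 = 3 carry 1
  final carry 1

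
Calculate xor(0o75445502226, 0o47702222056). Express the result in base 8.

0o32347720270

XOR each oct digit independently (no carries):
  7^4=3, 5^7=2, 4^7=3, 4^0=4, 5^2=7, 5^2=7, 0^2=2, 2^2=0, 2^0=2, 2^5=7, 6^6=0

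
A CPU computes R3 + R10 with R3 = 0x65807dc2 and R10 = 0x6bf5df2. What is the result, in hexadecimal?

0x6c3fdbb4

Add column by column in base 16, right to left:
  2+2 = 4
  c+f = b carry 1
  d+d+1 = b carry 1
  7+5+1 = d
  0+f = f
  8+b = 3 carry 1
  5+6+1 = c
  6+0 = 6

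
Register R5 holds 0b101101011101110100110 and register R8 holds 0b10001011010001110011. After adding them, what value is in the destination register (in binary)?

0b111110111000000011001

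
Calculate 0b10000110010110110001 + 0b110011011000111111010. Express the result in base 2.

Add column by column in base 2, right to left:
  1+0 = 1
  0+1 = 1
  0+0 = 0
  0+1 = 1
  1+1 = 0 carry 1
  1+1+1 = 1 carry 1
  0+1+1 = 0 carry 1
  1+1+1 = 1 carry 1
  1+1+1 = 1 carry 1
  0+0+1 = 1
  1+0 = 1
  0+0 = 0
  0+1 = 1
  1+1 = 0 carry 1
  1+0+1 = 0 carry 1
  0+1+1 = 0 carry 1
  0+1+1 = 0 carry 1
  0+0+1 = 1
  0+0 = 0
  1+1 = 0 carry 1
  0+1+1 = 0 carry 1
  final carry 1

0b1000100001011110101011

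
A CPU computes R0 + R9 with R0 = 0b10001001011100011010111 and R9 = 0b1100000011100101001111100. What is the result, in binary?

0b1110001101000001101010011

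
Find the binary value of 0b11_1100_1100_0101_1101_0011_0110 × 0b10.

Multiply each base-2 digit by 2, carrying:
  0×2 = 0 → write 0
  1×2 = 2 → write 0 carry 1
  1×2+1 = 3 → write 1 carry 1
  0×2+1 = 1 → write 1
  1×2 = 2 → write 0 carry 1
  1×2+1 = 3 → write 1 carry 1
  0×2+1 = 1 → write 1
  0×2 = 0 → write 0
  1×2 = 2 → write 0 carry 1
  0×2+1 = 1 → write 1
  1×2 = 2 → write 0 carry 1
  1×2+1 = 3 → write 1 carry 1
  1×2+1 = 3 → write 1 carry 1
  0×2+1 = 1 → write 1
  1×2 = 2 → write 0 carry 1
  0×2+1 = 1 → write 1
  0×2 = 0 → write 0
  0×2 = 0 → write 0
  1×2 = 2 → write 0 carry 1
  1×2+1 = 3 → write 1 carry 1
  0×2+1 = 1 → write 1
  0×2 = 0 → write 0
  1×2 = 2 → write 0 carry 1
  1×2+1 = 3 → write 1 carry 1
  1×2+1 = 3 → write 1 carry 1
  1×2+1 = 3 → write 1 carry 1
  remaining carry: 1

0b111100110001011101001101100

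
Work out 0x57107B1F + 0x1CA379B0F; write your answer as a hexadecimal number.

0x22148162E

Add column by column in base 16, right to left:
  F+F = E carry 1
  1+0+1 = 2
  B+B = 6 carry 1
  7+9+1 = 1 carry 1
  0+7+1 = 8
  1+3 = 4
  7+A = 1 carry 1
  5+C+1 = 2 carry 1
  0+1+1 = 2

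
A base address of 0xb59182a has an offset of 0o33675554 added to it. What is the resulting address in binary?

0xb59182a = 0b1011010110010001100000101010 in binary.
0o33675554 = 0b11011110111101101101100 in binary.
Add column by column in base 2, right to left:
  0+0 = 0
  1+0 = 1
  0+1 = 1
  1+1 = 0 carry 1
  0+0+1 = 1
  1+1 = 0 carry 1
  0+1+1 = 0 carry 1
  0+0+1 = 1
  0+1 = 1
  0+1 = 1
  0+0 = 0
  1+1 = 0 carry 1
  1+1+1 = 1 carry 1
  0+1+1 = 0 carry 1
  0+1+1 = 0 carry 1
  0+0+1 = 1
  1+1 = 0 carry 1
  0+1+1 = 0 carry 1
  0+1+1 = 0 carry 1
  1+1+1 = 1 carry 1
  1+0+1 = 0 carry 1
  0+1+1 = 0 carry 1
  1+1+1 = 1 carry 1
  0+0+1 = 1
  1+0 = 1
  1+0 = 1
  0+0 = 0
  1+0 = 1

0b1011110010001001001110010110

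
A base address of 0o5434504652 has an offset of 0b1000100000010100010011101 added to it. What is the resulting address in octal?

0o5540531107

0b1000100000010100010011101 = 0o104024235 in octal.
Add column by column in base 8, right to left:
  2+5 = 7
  5+3 = 0 carry 1
  6+2+1 = 1 carry 1
  4+4+1 = 1 carry 1
  0+2+1 = 3
  5+0 = 5
  4+4 = 0 carry 1
  3+0+1 = 4
  4+1 = 5
  5+0 = 5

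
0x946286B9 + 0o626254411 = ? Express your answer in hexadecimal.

0x9ABBDFC2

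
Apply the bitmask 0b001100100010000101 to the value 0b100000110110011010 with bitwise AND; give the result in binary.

0b000000100010000000

AND bit by bit (1 only where both bits are 1):
  100000110110011010
& 001100100010000101
= 000000100010000000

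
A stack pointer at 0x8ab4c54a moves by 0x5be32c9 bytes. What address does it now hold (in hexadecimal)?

0x9072f813

Add column by column in base 16, right to left:
  a+9 = 3 carry 1
  4+c+1 = 1 carry 1
  5+2+1 = 8
  c+3 = f
  4+e = 2 carry 1
  b+b+1 = 7 carry 1
  a+5+1 = 0 carry 1
  8+0+1 = 9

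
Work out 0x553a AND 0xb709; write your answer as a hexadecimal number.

0x1508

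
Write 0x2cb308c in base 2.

0b10110010110011000010001100

Expand each hex digit to 4 bits: 2=0010 c=1100 b=1011 3=0011 0=0000 8=1000 c=1100.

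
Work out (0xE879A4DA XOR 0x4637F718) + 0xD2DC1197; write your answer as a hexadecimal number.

First 0xE879A4DA XOR 0x4637F718 = 0xAE4E53C2.
Add column by column in base 16, right to left:
  2+7 = 9
  C+9 = 5 carry 1
  3+1+1 = 5
  5+1 = 6
  E+C = A carry 1
  4+D+1 = 2 carry 1
  E+2+1 = 1 carry 1
  A+D+1 = 8 carry 1
  final carry 1

0x1812A6559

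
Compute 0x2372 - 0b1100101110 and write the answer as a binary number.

0b10000001000100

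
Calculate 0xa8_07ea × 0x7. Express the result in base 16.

Multiply each base-16 digit by 7, carrying:
  a×7 = 70 → write 6 carry 4
  e×7+4 = 102 → write 6 carry 6
  7×7+6 = 55 → write 7 carry 3
  0×7+3 = 3 → write 3
  8×7 = 56 → write 8 carry 3
  a×7+3 = 73 → write 9 carry 4
  remaining carry: 4

0x4983766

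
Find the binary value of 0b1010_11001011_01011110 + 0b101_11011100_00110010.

0b100001010011110010000

Add column by column in base 2, right to left:
  0+0 = 0
  1+1 = 0 carry 1
  1+0+1 = 0 carry 1
  1+0+1 = 0 carry 1
  1+1+1 = 1 carry 1
  0+1+1 = 0 carry 1
  1+0+1 = 0 carry 1
  0+0+1 = 1
  1+0 = 1
  1+0 = 1
  0+1 = 1
  1+1 = 0 carry 1
  0+1+1 = 0 carry 1
  0+0+1 = 1
  1+1 = 0 carry 1
  1+1+1 = 1 carry 1
  0+1+1 = 0 carry 1
  1+0+1 = 0 carry 1
  0+1+1 = 0 carry 1
  1+0+1 = 0 carry 1
  final carry 1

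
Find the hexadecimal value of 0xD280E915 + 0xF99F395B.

Add column by column in base 16, right to left:
  5+B = 0 carry 1
  1+5+1 = 7
  9+9 = 2 carry 1
  E+3+1 = 2 carry 1
  0+F+1 = 0 carry 1
  8+9+1 = 2 carry 1
  2+9+1 = C
  D+F = C carry 1
  final carry 1

0x1CC202270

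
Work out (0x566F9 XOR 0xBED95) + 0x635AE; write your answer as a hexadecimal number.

0x14C11A

First 0x566F9 XOR 0xBED95 = 0xE8B6C.
Add column by column in base 16, right to left:
  C+E = A carry 1
  6+A+1 = 1 carry 1
  B+5+1 = 1 carry 1
  8+3+1 = C
  E+6 = 4 carry 1
  final carry 1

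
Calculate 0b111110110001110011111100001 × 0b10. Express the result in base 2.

0b1111101100011100111111000010

Multiply each base-2 digit by 2, carrying:
  1×2 = 2 → write 0 carry 1
  0×2+1 = 1 → write 1
  0×2 = 0 → write 0
  0×2 = 0 → write 0
  0×2 = 0 → write 0
  1×2 = 2 → write 0 carry 1
  1×2+1 = 3 → write 1 carry 1
  1×2+1 = 3 → write 1 carry 1
  1×2+1 = 3 → write 1 carry 1
  1×2+1 = 3 → write 1 carry 1
  1×2+1 = 3 → write 1 carry 1
  0×2+1 = 1 → write 1
  0×2 = 0 → write 0
  1×2 = 2 → write 0 carry 1
  1×2+1 = 3 → write 1 carry 1
  1×2+1 = 3 → write 1 carry 1
  0×2+1 = 1 → write 1
  0×2 = 0 → write 0
  0×2 = 0 → write 0
  1×2 = 2 → write 0 carry 1
  1×2+1 = 3 → write 1 carry 1
  0×2+1 = 1 → write 1
  1×2 = 2 → write 0 carry 1
  1×2+1 = 3 → write 1 carry 1
  1×2+1 = 3 → write 1 carry 1
  1×2+1 = 3 → write 1 carry 1
  1×2+1 = 3 → write 1 carry 1
  remaining carry: 1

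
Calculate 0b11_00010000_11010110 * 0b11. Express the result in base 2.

Multiply each base-2 digit by 3, carrying:
  0×3 = 0 → write 0
  1×3 = 3 → write 1 carry 1
  1×3+1 = 4 → write 0 carry 2
  0×3+2 = 2 → write 0 carry 1
  1×3+1 = 4 → write 0 carry 2
  0×3+2 = 2 → write 0 carry 1
  1×3+1 = 4 → write 0 carry 2
  1×3+2 = 5 → write 1 carry 2
  0×3+2 = 2 → write 0 carry 1
  0×3+1 = 1 → write 1
  0×3 = 0 → write 0
  0×3 = 0 → write 0
  1×3 = 3 → write 1 carry 1
  0×3+1 = 1 → write 1
  0×3 = 0 → write 0
  0×3 = 0 → write 0
  1×3 = 3 → write 1 carry 1
  1×3+1 = 4 → write 0 carry 2
  remaining carry: 10

0b10010011001010000010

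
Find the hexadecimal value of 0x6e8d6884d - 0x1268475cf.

Subtract column by column in base 16:
  d-f → e (borrow)
  4-c-1 → 7 (borrow)
  8-5-1 → 2
  8-7 → 1
  6-4 → 2
  d-8 → 5
  8-6 → 2
  e-2 → c
  6-1 → 5

0x5c252127e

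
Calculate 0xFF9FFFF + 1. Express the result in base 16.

0xFFA0000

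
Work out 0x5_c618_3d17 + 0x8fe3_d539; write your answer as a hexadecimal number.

Add column by column in base 16, right to left:
  7+9 = 0 carry 1
  1+3+1 = 5
  d+5 = 2 carry 1
  3+d+1 = 1 carry 1
  8+3+1 = c
  1+e = f
  6+f = 5 carry 1
  c+8+1 = 5 carry 1
  5+0+1 = 6

0x655fc1250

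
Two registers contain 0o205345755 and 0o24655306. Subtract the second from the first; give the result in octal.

Subtract column by column in base 8:
  5-6 → 7 (borrow)
  5-0-1 → 4
  7-3 → 4
  5-5 → 0
  4-5 → 7 (borrow)
  3-6-1 → 4 (borrow)
  5-4-1 → 0
  0-2 → 6 (borrow)
  2-0-1 → 1

0o160470447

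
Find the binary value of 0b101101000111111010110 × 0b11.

Multiply each base-2 digit by 3, carrying:
  0×3 = 0 → write 0
  1×3 = 3 → write 1 carry 1
  1×3+1 = 4 → write 0 carry 2
  0×3+2 = 2 → write 0 carry 1
  1×3+1 = 4 → write 0 carry 2
  0×3+2 = 2 → write 0 carry 1
  1×3+1 = 4 → write 0 carry 2
  1×3+2 = 5 → write 1 carry 2
  1×3+2 = 5 → write 1 carry 2
  1×3+2 = 5 → write 1 carry 2
  1×3+2 = 5 → write 1 carry 2
  1×3+2 = 5 → write 1 carry 2
  0×3+2 = 2 → write 0 carry 1
  0×3+1 = 1 → write 1
  0×3 = 0 → write 0
  1×3 = 3 → write 1 carry 1
  0×3+1 = 1 → write 1
  1×3 = 3 → write 1 carry 1
  1×3+1 = 4 → write 0 carry 2
  0×3+2 = 2 → write 0 carry 1
  1×3+1 = 4 → write 0 carry 2
  remaining carry: 10

0b10000111010111110000010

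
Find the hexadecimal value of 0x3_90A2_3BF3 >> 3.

0x7214477E

3 bits is not a whole number of base-16 digits; in binary: 1110010000101000100011101111110011 >> 3 = 1110010000101000100011101111110.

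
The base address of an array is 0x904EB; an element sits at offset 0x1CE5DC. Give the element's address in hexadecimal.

Add column by column in base 16, right to left:
  B+C = 7 carry 1
  E+D+1 = C carry 1
  4+5+1 = A
  0+E = E
  9+C = 5 carry 1
  0+1+1 = 2

0x25EAC7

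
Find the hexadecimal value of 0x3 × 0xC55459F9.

Multiply each base-16 digit by 3, carrying:
  9×3 = 27 → write B carry 1
  F×3+1 = 46 → write E carry 2
  9×3+2 = 29 → write D carry 1
  5×3+1 = 16 → write 0 carry 1
  4×3+1 = 13 → write D
  5×3 = 15 → write F
  5×3 = 15 → write F
  C×3 = 36 → write 4 carry 2
  remaining carry: 2

0x24FFD0DEB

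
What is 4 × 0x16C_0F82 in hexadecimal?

0x5B03E08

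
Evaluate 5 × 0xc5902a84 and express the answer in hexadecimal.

Multiply each base-16 digit by 5, carrying:
  4×5 = 20 → write 4 carry 1
  8×5+1 = 41 → write 9 carry 2
  a×5+2 = 52 → write 4 carry 3
  2×5+3 = 13 → write d
  0×5 = 0 → write 0
  9×5 = 45 → write d carry 2
  5×5+2 = 27 → write b carry 1
  c×5+1 = 61 → write d carry 3
  remaining carry: 3

0x3dbd0d494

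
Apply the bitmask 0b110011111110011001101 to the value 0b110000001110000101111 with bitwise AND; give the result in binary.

0b110000001110000001101

AND bit by bit (1 only where both bits are 1):
  110000001110000101111
& 110011111110011001101
= 110000001110000001101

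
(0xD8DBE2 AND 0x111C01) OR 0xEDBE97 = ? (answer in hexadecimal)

0xFDBE97

0xD8DBE2 AND 0x111C01 = 0x101800.
Then OR with 0xEDBE97.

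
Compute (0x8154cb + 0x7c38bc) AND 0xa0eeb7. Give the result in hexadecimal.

Add column by column in base 16, right to left:
  b+c = 7 carry 1
  c+b+1 = 8 carry 1
  4+8+1 = d
  5+3 = 8
  1+c = d
  8+7 = f
Sum = 0xfd8d87; now AND with 0xa0eeb7:
  f&a=a, d&0=0, 8&e=8, d&e=c, 8&b=8, 7&7=7

0xa08c87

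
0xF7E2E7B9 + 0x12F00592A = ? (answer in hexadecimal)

Add column by column in base 16, right to left:
  9+A = 3 carry 1
  B+2+1 = E
  7+9 = 0 carry 1
  E+5+1 = 4 carry 1
  2+0+1 = 3
  E+0 = E
  7+F = 6 carry 1
  F+2+1 = 2 carry 1
  0+1+1 = 2

0x226E340E3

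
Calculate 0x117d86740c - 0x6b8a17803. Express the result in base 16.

0xac4e4fc09

Subtract column by column in base 16:
  c-3 → 9
  0-0 → 0
  4-8 → c (borrow)
  7-7-1 → f (borrow)
  6-1-1 → 4
  8-a → e (borrow)
  d-8-1 → 4
  7-b → c (borrow)
  1-6-1 → a (borrow)
  1-0-1 → 0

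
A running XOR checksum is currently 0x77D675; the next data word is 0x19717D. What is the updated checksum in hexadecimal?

0x6EA708

XOR each hex digit independently (no carries):
  7^1=6, 7^9=E, D^7=A, 6^1=7, 7^7=0, 5^D=8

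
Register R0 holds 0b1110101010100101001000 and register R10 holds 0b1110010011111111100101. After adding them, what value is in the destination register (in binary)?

0b11100111110100100101101

Add column by column in base 2, right to left:
  0+1 = 1
  0+0 = 0
  0+1 = 1
  1+0 = 1
  0+0 = 0
  0+1 = 1
  1+1 = 0 carry 1
  0+1+1 = 0 carry 1
  1+1+1 = 1 carry 1
  0+1+1 = 0 carry 1
  0+1+1 = 0 carry 1
  1+1+1 = 1 carry 1
  0+1+1 = 0 carry 1
  1+1+1 = 1 carry 1
  0+0+1 = 1
  1+0 = 1
  0+1 = 1
  1+0 = 1
  0+0 = 0
  1+1 = 0 carry 1
  1+1+1 = 1 carry 1
  1+1+1 = 1 carry 1
  final carry 1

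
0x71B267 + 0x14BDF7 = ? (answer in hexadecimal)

0x86705E

Add column by column in base 16, right to left:
  7+7 = E
  6+F = 5 carry 1
  2+D+1 = 0 carry 1
  B+B+1 = 7 carry 1
  1+4+1 = 6
  7+1 = 8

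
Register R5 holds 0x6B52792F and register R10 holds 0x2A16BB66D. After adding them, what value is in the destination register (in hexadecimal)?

Add column by column in base 16, right to left:
  F+D = C carry 1
  2+6+1 = 9
  9+6 = F
  7+B = 2 carry 1
  2+B+1 = E
  5+6 = B
  B+1 = C
  6+A = 0 carry 1
  0+2+1 = 3

0x30CBE2F9C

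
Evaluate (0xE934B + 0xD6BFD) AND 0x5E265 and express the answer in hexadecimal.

0x1E240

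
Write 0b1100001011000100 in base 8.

0o141304

Group the bits in threes: 001 100 001 011 000 100 → 141304.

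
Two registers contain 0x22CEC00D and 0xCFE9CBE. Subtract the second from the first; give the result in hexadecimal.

0x15D0234F

Subtract column by column in base 16:
  D-E → F (borrow)
  0-B-1 → 4 (borrow)
  0-C-1 → 3 (borrow)
  C-9-1 → 2
  E-E → 0
  C-F → D (borrow)
  2-C-1 → 5 (borrow)
  2-0-1 → 1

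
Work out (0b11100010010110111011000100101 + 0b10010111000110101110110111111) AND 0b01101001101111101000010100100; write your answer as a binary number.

Add column by column in base 2, right to left:
  1+1 = 0 carry 1
  0+1+1 = 0 carry 1
  1+1+1 = 1 carry 1
  0+1+1 = 0 carry 1
  0+1+1 = 0 carry 1
  1+1+1 = 1 carry 1
  0+0+1 = 1
  0+1 = 1
  0+1 = 1
  1+0 = 1
  1+1 = 0 carry 1
  0+1+1 = 0 carry 1
  1+1+1 = 1 carry 1
  1+0+1 = 0 carry 1
  1+1+1 = 1 carry 1
  0+0+1 = 1
  1+1 = 0 carry 1
  1+1+1 = 1 carry 1
  0+0+1 = 1
  1+0 = 1
  0+0 = 0
  0+1 = 1
  1+1 = 0 carry 1
  0+1+1 = 0 carry 1
  0+0+1 = 1
  0+1 = 1
  1+0 = 1
  1+0 = 1
  1+1 = 0 carry 1
  final carry 1
Sum = 0b101111001011101101001111100100; now AND with 0b01101001101111101000010100100:
  101111001011101101001111100100
& 001101001101111101000010100100
= 001101001001101101000010100100

0b1101001001101101000010100100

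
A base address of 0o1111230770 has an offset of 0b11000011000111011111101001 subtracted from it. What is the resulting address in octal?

0o606135017

0b11000011000111011111101001 = 0o303073751 in octal.
Subtract column by column in base 8:
  0-1 → 7 (borrow)
  7-5-1 → 1
  7-7 → 0
  0-3 → 5 (borrow)
  3-7-1 → 3 (borrow)
  2-0-1 → 1
  1-3 → 6 (borrow)
  1-0-1 → 0
  1-3 → 6 (borrow)
  1-0-1 → 0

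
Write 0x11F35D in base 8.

0o4371535

Expand each hex digit to 4 bits: 1=0001 1=0001 F=1111 3=0011 5=0101 D=1101.
Group the bits in threes: 100 011 111 001 101 011 101 → 4371535.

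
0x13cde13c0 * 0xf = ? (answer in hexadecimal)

Multiply each base-16 digit by 15, carrying:
  0×15 = 0 → write 0
  c×15 = 180 → write 4 carry 11
  3×15+11 = 56 → write 8 carry 3
  1×15+3 = 18 → write 2 carry 1
  e×15+1 = 211 → write 3 carry 13
  d×15+13 = 208 → write 0 carry 13
  c×15+13 = 193 → write 1 carry 12
  3×15+12 = 57 → write 9 carry 3
  1×15+3 = 18 → write 2 carry 1
  remaining carry: 1

0x1291032840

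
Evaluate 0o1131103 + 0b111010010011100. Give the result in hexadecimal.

0x526df

0o1131103 = 0x4b243 in hexadecimal.
0b111010010011100 = 0x749c in hexadecimal.
Add column by column in base 16, right to left:
  3+c = f
  4+9 = d
  2+4 = 6
  b+7 = 2 carry 1
  4+0+1 = 5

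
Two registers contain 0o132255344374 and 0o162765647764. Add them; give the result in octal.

Add column by column in base 8, right to left:
  4+4 = 0 carry 1
  7+6+1 = 6 carry 1
  3+7+1 = 3 carry 1
  4+7+1 = 4 carry 1
  4+4+1 = 1 carry 1
  3+6+1 = 2 carry 1
  5+5+1 = 3 carry 1
  5+6+1 = 4 carry 1
  2+7+1 = 2 carry 1
  2+2+1 = 5
  3+6 = 1 carry 1
  1+1+1 = 3

0o315243214360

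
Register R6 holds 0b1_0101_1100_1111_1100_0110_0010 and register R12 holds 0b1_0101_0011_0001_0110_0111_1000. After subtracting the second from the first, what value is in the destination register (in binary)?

Subtract column by column in base 2:
  0-0 → 0
  1-0 → 1
  0-0 → 0
  0-1 → 1 (borrow)
  0-1-1 → 0 (borrow)
  1-1-1 → 1 (borrow)
  1-1-1 → 1 (borrow)
  0-0-1 → 1 (borrow)
  0-0-1 → 1 (borrow)
  0-1-1 → 0 (borrow)
  1-1-1 → 1 (borrow)
  1-0-1 → 0
  1-1 → 0
  1-0 → 1
  1-0 → 1
  1-0 → 1
  0-1 → 1 (borrow)
  0-1-1 → 0 (borrow)
  1-0-1 → 0
  1-0 → 1
  1-1 → 0
  0-0 → 0
  1-1 → 0
  0-0 → 0
  1-1 → 0

0b10011110010111101010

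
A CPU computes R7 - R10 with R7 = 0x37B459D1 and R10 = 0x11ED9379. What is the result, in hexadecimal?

Subtract column by column in base 16:
  1-9 → 8 (borrow)
  D-7-1 → 5
  9-3 → 6
  5-9 → C (borrow)
  4-D-1 → 6 (borrow)
  B-E-1 → C (borrow)
  7-1-1 → 5
  3-1 → 2

0x25C6C658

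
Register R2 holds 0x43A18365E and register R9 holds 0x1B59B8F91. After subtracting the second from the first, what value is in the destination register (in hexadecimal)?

Subtract column by column in base 16:
  E-1 → D
  5-9 → C (borrow)
  6-F-1 → 6 (borrow)
  3-8-1 → A (borrow)
  8-B-1 → C (borrow)
  1-9-1 → 7 (borrow)
  A-5-1 → 4
  3-B → 8 (borrow)
  4-1-1 → 2

0x2847CA6CD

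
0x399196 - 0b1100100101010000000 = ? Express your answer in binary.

0x399196 = 0b1110011001000110010110 in binary.
Subtract column by column in base 2:
  0-0 → 0
  1-0 → 1
  1-0 → 1
  0-0 → 0
  1-0 → 1
  0-0 → 0
  0-0 → 0
  1-1 → 0
  1-0 → 1
  0-1 → 1 (borrow)
  0-0-1 → 1 (borrow)
  0-1-1 → 0 (borrow)
  1-0-1 → 0
  0-0 → 0
  0-1 → 1 (borrow)
  1-0-1 → 0
  1-0 → 1
  0-1 → 1 (borrow)
  0-1-1 → 0 (borrow)
  1-0-1 → 0
  1-0 → 1
  1-0 → 1

0b1100110100011100010110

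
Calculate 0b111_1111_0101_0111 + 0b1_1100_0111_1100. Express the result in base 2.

0b1001101111010011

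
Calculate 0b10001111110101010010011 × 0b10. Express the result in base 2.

0b100011111101010100100110

Multiply each base-2 digit by 2, carrying:
  1×2 = 2 → write 0 carry 1
  1×2+1 = 3 → write 1 carry 1
  0×2+1 = 1 → write 1
  0×2 = 0 → write 0
  1×2 = 2 → write 0 carry 1
  0×2+1 = 1 → write 1
  0×2 = 0 → write 0
  1×2 = 2 → write 0 carry 1
  0×2+1 = 1 → write 1
  1×2 = 2 → write 0 carry 1
  0×2+1 = 1 → write 1
  1×2 = 2 → write 0 carry 1
  0×2+1 = 1 → write 1
  1×2 = 2 → write 0 carry 1
  1×2+1 = 3 → write 1 carry 1
  1×2+1 = 3 → write 1 carry 1
  1×2+1 = 3 → write 1 carry 1
  1×2+1 = 3 → write 1 carry 1
  1×2+1 = 3 → write 1 carry 1
  0×2+1 = 1 → write 1
  0×2 = 0 → write 0
  0×2 = 0 → write 0
  1×2 = 2 → write 0 carry 1
  remaining carry: 1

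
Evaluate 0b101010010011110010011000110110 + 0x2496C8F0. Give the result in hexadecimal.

0b101010010011110010011000110110 = 0x2A4F2636 in hexadecimal.
Add column by column in base 16, right to left:
  6+0 = 6
  3+F = 2 carry 1
  6+8+1 = F
  2+C = E
  F+6 = 5 carry 1
  4+9+1 = E
  A+4 = E
  2+2 = 4

0x4EE5EF26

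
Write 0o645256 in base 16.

Each octal digit is 3 bits: 6=110 4=100 5=101 2=010 5=101 6=110.
Group the bits into nibbles: 0011 0100 1010 1010 1110 → 34AAE.

0x34AAE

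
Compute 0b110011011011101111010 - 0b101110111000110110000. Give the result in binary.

Subtract column by column in base 2:
  0-0 → 0
  1-0 → 1
  0-0 → 0
  1-0 → 1
  1-1 → 0
  1-1 → 0
  1-0 → 1
  0-1 → 1 (borrow)
  1-1-1 → 1 (borrow)
  1-0-1 → 0
  1-0 → 1
  0-0 → 0
  1-1 → 0
  1-1 → 0
  0-1 → 1 (borrow)
  1-0-1 → 0
  1-1 → 0
  0-1 → 1 (borrow)
  0-1-1 → 0 (borrow)
  1-0-1 → 0
  1-1 → 0

0b100100010111001010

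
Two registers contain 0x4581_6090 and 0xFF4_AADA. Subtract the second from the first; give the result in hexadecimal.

Subtract column by column in base 16:
  0-A → 6 (borrow)
  9-D-1 → B (borrow)
  0-A-1 → 5 (borrow)
  6-A-1 → B (borrow)
  1-4-1 → C (borrow)
  8-F-1 → 8 (borrow)
  5-F-1 → 5 (borrow)
  4-0-1 → 3

0x358CB5B6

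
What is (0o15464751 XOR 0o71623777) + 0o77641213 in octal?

0o164110241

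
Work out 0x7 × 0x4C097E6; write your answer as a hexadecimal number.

0x2144274A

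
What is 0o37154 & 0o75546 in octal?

0o35144

AND each oct digit independently (no carries):
  3&7=3, 7&5=5, 1&5=1, 5&4=4, 4&6=4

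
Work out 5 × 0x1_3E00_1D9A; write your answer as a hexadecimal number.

0x636009402

Multiply each base-16 digit by 5, carrying:
  A×5 = 50 → write 2 carry 3
  9×5+3 = 48 → write 0 carry 3
  D×5+3 = 68 → write 4 carry 4
  1×5+4 = 9 → write 9
  0×5 = 0 → write 0
  0×5 = 0 → write 0
  E×5 = 70 → write 6 carry 4
  3×5+4 = 19 → write 3 carry 1
  1×5+1 = 6 → write 6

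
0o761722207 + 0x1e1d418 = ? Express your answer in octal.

0o1152274237

0x1e1d418 = 0o170352030 in octal.
Add column by column in base 8, right to left:
  7+0 = 7
  0+3 = 3
  2+0 = 2
  2+2 = 4
  2+5 = 7
  7+3 = 2 carry 1
  1+0+1 = 2
  6+7 = 5 carry 1
  7+1+1 = 1 carry 1
  final carry 1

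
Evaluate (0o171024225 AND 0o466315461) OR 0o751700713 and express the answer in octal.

0o771704733

0o171024225 AND 0o466315461 = 0o060004021.
Then OR with 0o751700713.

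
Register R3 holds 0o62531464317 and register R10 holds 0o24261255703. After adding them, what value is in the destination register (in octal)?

0o107012742222

Add column by column in base 8, right to left:
  7+3 = 2 carry 1
  1+0+1 = 2
  3+7 = 2 carry 1
  4+5+1 = 2 carry 1
  6+5+1 = 4 carry 1
  4+2+1 = 7
  1+1 = 2
  3+6 = 1 carry 1
  5+2+1 = 0 carry 1
  2+4+1 = 7
  6+2 = 0 carry 1
  final carry 1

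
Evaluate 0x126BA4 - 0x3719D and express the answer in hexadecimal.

0xEFA07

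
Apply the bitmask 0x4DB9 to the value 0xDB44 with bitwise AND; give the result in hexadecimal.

0x4900

AND each hex digit independently (no carries):
  D&4=4, B&D=9, 4&B=0, 4&9=0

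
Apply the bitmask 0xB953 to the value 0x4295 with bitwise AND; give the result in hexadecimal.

0x0011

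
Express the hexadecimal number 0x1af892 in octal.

0o6574222

Expand each hex digit to 4 bits: 1=0001 a=1010 f=1111 8=1000 9=1001 2=0010.
Group the bits in threes: 110 101 111 100 010 010 010 → 6574222.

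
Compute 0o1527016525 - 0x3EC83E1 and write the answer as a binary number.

0b1001011011111001100101110100

0o1527016525 = 0b1101010111000001110101010101 in binary.
0x3EC83E1 = 0b11111011001000001111100001 in binary.
Subtract column by column in base 2:
  1-1 → 0
  0-0 → 0
  1-0 → 1
  0-0 → 0
  1-0 → 1
  0-1 → 1 (borrow)
  1-1-1 → 1 (borrow)
  0-1-1 → 0 (borrow)
  1-1-1 → 1 (borrow)
  0-1-1 → 0 (borrow)
  1-0-1 → 0
  1-0 → 1
  1-0 → 1
  0-0 → 0
  0-0 → 0
  0-1 → 1 (borrow)
  0-0-1 → 1 (borrow)
  0-0-1 → 1 (borrow)
  1-1-1 → 1 (borrow)
  1-1-1 → 1 (borrow)
  1-0-1 → 0
  0-1 → 1 (borrow)
  1-1-1 → 1 (borrow)
  0-1-1 → 0 (borrow)
  1-1-1 → 1 (borrow)
  0-1-1 → 0 (borrow)
  1-0-1 → 0
  1-0 → 1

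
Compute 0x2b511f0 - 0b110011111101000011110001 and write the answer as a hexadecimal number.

0x1e540ff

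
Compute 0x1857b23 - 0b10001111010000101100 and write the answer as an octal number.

0x1857b23 = 0o141275443 in octal.
0b10001111010000101100 = 0o2172054 in octal.
Subtract column by column in base 8:
  3-4 → 7 (borrow)
  4-5-1 → 6 (borrow)
  4-0-1 → 3
  5-2 → 3
  7-7 → 0
  2-1 → 1
  1-2 → 7 (borrow)
  4-0-1 → 3
  1-0 → 1

0o137103367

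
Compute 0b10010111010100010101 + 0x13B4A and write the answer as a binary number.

0b10101011000001011111

0x13B4A = 0b10011101101001010 in binary.
Add column by column in base 2, right to left:
  1+0 = 1
  0+1 = 1
  1+0 = 1
  0+1 = 1
  1+0 = 1
  0+0 = 0
  0+1 = 1
  0+0 = 0
  1+1 = 0 carry 1
  0+1+1 = 0 carry 1
  1+0+1 = 0 carry 1
  0+1+1 = 0 carry 1
  1+1+1 = 1 carry 1
  1+1+1 = 1 carry 1
  1+0+1 = 0 carry 1
  0+0+1 = 1
  1+1 = 0 carry 1
  0+0+1 = 1
  0+0 = 0
  1+0 = 1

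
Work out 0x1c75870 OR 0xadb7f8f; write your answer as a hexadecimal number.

OR each hex digit independently (no carries):
  1|a=b, c|d=d, 7|b=f, 5|7=7, 8|f=f, 7|8=f, 0|f=f

0xbdf7fff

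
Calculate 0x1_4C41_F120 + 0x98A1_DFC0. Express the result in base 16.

Add column by column in base 16, right to left:
  0+0 = 0
  2+C = E
  1+F = 0 carry 1
  F+D+1 = D carry 1
  1+1+1 = 3
  4+A = E
  C+8 = 4 carry 1
  4+9+1 = E
  1+0 = 1

0x1E4E3D0E0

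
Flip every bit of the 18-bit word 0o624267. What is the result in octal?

Each oct digit d becomes 7−d:
  6→1, 2→5, 4→3, 2→5, 6→1, 7→0

0o153510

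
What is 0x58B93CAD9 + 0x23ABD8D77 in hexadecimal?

0x7C6515850

Add column by column in base 16, right to left:
  9+7 = 0 carry 1
  D+7+1 = 5 carry 1
  A+D+1 = 8 carry 1
  C+8+1 = 5 carry 1
  3+D+1 = 1 carry 1
  9+B+1 = 5 carry 1
  B+A+1 = 6 carry 1
  8+3+1 = C
  5+2 = 7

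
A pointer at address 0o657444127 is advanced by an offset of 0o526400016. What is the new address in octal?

Add column by column in base 8, right to left:
  7+6 = 5 carry 1
  2+1+1 = 4
  1+0 = 1
  4+0 = 4
  4+0 = 4
  4+4 = 0 carry 1
  7+6+1 = 6 carry 1
  5+2+1 = 0 carry 1
  6+5+1 = 4 carry 1
  final carry 1

0o1406044145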